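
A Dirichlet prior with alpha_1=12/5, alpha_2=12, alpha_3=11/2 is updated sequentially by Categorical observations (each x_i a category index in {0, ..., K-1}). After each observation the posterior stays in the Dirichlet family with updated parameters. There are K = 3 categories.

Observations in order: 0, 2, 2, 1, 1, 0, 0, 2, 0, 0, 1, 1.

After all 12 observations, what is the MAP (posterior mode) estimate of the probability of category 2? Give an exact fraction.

obs 1: x=0 → posterior Dirichlet(17/5, 12, 11/2)
obs 2: x=2 → posterior Dirichlet(17/5, 12, 13/2)
obs 3: x=2 → posterior Dirichlet(17/5, 12, 15/2)
obs 4: x=1 → posterior Dirichlet(17/5, 13, 15/2)
obs 5: x=1 → posterior Dirichlet(17/5, 14, 15/2)
obs 6: x=0 → posterior Dirichlet(22/5, 14, 15/2)
obs 7: x=0 → posterior Dirichlet(27/5, 14, 15/2)
obs 8: x=2 → posterior Dirichlet(27/5, 14, 17/2)
obs 9: x=0 → posterior Dirichlet(32/5, 14, 17/2)
obs 10: x=0 → posterior Dirichlet(37/5, 14, 17/2)
obs 11: x=1 → posterior Dirichlet(37/5, 15, 17/2)
obs 12: x=1 → posterior Dirichlet(37/5, 16, 17/2)

75/289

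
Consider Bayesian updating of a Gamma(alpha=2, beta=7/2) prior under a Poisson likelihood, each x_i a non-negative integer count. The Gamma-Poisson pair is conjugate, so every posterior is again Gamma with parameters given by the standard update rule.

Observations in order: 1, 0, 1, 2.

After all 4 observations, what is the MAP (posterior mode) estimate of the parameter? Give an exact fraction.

2/3

obs 1: x=1 → posterior Gamma(3, 9/2)
obs 2: x=0 → posterior Gamma(3, 11/2)
obs 3: x=1 → posterior Gamma(4, 13/2)
obs 4: x=2 → posterior Gamma(6, 15/2)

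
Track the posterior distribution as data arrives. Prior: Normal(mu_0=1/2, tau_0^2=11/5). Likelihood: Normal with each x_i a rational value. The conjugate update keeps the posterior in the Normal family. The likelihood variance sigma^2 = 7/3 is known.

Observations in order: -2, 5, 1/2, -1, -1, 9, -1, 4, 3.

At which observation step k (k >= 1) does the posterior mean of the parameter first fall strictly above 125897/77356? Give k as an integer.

obs 1: x=-2 → posterior Normal(-97/136, 77/68)
obs 2: x=5 → posterior Normal(233/202, 77/101)
obs 3: x=1/2 → posterior Normal(133/134, 77/134)
obs 4: x=-1 → posterior Normal(100/167, 77/167)
obs 5: x=-1 → posterior Normal(67/200, 77/200)
obs 6: x=9 → posterior Normal(364/233, 77/233)
obs 7: x=-1 → posterior Normal(331/266, 11/38)
obs 8: x=4 → posterior Normal(463/299, 77/299)
obs 9: x=3 → posterior Normal(281/166, 77/332)

k = 9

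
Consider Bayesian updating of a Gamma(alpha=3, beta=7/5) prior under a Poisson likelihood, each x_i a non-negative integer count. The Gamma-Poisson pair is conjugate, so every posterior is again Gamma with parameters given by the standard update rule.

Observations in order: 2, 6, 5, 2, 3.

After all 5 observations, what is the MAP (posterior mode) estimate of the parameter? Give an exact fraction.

obs 1: x=2 → posterior Gamma(5, 12/5)
obs 2: x=6 → posterior Gamma(11, 17/5)
obs 3: x=5 → posterior Gamma(16, 22/5)
obs 4: x=2 → posterior Gamma(18, 27/5)
obs 5: x=3 → posterior Gamma(21, 32/5)

25/8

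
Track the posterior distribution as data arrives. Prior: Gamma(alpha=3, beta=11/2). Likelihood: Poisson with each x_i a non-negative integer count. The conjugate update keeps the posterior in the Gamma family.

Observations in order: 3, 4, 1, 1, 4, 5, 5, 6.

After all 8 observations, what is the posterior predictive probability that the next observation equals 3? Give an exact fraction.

obs 1: x=3 → posterior Gamma(6, 13/2)
obs 2: x=4 → posterior Gamma(10, 15/2)
obs 3: x=1 → posterior Gamma(11, 17/2)
obs 4: x=1 → posterior Gamma(12, 19/2)
obs 5: x=4 → posterior Gamma(16, 21/2)
obs 6: x=5 → posterior Gamma(21, 23/2)
obs 7: x=5 → posterior Gamma(26, 25/2)
obs 8: x=6 → posterior Gamma(32, 27/2)

304594477438059832584907002520244710701176435718912/1527319604909066255442244538517804134059453082180549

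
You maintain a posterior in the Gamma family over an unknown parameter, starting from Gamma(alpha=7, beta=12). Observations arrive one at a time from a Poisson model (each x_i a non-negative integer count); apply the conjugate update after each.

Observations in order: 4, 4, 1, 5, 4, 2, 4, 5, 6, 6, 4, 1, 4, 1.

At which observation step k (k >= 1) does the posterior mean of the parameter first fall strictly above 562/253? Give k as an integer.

obs 1: x=4 → posterior Gamma(11, 13)
obs 2: x=4 → posterior Gamma(15, 14)
obs 3: x=1 → posterior Gamma(16, 15)
obs 4: x=5 → posterior Gamma(21, 16)
obs 5: x=4 → posterior Gamma(25, 17)
obs 6: x=2 → posterior Gamma(27, 18)
obs 7: x=4 → posterior Gamma(31, 19)
obs 8: x=5 → posterior Gamma(36, 20)
obs 9: x=6 → posterior Gamma(42, 21)
obs 10: x=6 → posterior Gamma(48, 22)
obs 11: x=4 → posterior Gamma(52, 23)
obs 12: x=1 → posterior Gamma(53, 24)
obs 13: x=4 → posterior Gamma(57, 25)
obs 14: x=1 → posterior Gamma(58, 26)

k = 11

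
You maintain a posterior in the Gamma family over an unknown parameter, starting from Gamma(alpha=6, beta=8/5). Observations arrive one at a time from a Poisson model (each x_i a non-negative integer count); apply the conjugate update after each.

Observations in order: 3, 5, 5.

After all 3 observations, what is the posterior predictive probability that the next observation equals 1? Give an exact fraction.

7088469738121117503381306265/87732524600823436081182539776

obs 1: x=3 → posterior Gamma(9, 13/5)
obs 2: x=5 → posterior Gamma(14, 18/5)
obs 3: x=5 → posterior Gamma(19, 23/5)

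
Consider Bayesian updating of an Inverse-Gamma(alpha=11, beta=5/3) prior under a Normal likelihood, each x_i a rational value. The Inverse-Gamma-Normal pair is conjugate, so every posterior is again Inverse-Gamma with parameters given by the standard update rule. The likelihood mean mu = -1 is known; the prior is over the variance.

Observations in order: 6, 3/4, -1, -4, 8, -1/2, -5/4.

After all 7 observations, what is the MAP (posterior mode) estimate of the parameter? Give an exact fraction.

3497/744

obs 1: x=6 → posterior Inverse-Gamma(23/2, 157/6)
obs 2: x=3/4 → posterior Inverse-Gamma(12, 2659/96)
obs 3: x=-1 → posterior Inverse-Gamma(25/2, 2659/96)
obs 4: x=-4 → posterior Inverse-Gamma(13, 3091/96)
obs 5: x=8 → posterior Inverse-Gamma(27/2, 6979/96)
obs 6: x=-1/2 → posterior Inverse-Gamma(14, 6991/96)
obs 7: x=-5/4 → posterior Inverse-Gamma(29/2, 3497/48)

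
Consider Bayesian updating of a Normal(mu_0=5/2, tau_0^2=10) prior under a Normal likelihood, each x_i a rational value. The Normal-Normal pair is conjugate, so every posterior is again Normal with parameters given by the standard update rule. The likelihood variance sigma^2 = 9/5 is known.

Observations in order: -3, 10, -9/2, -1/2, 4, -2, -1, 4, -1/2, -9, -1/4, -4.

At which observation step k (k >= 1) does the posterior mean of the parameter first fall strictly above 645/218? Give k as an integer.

k = 2

obs 1: x=-3 → posterior Normal(-255/118, 90/59)
obs 2: x=10 → posterior Normal(745/218, 90/109)
obs 3: x=-9/2 → posterior Normal(295/318, 30/53)
obs 4: x=-1/2 → posterior Normal(245/418, 90/209)
obs 5: x=4 → posterior Normal(645/518, 90/259)
obs 6: x=-2 → posterior Normal(445/618, 30/103)
obs 7: x=-1 → posterior Normal(345/718, 90/359)
obs 8: x=4 → posterior Normal(745/818, 90/409)
obs 9: x=-1/2 → posterior Normal(695/918, 10/51)
obs 10: x=-9 → posterior Normal(-205/1018, 90/509)
obs 11: x=-1/4 → posterior Normal(-115/559, 90/559)
obs 12: x=-4 → posterior Normal(-15/29, 30/203)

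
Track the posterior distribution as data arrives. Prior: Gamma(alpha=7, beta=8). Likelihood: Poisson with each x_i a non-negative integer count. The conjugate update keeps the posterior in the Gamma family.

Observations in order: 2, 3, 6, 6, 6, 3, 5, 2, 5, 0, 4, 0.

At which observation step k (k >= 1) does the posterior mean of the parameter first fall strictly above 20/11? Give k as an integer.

k = 4

obs 1: x=2 → posterior Gamma(9, 9)
obs 2: x=3 → posterior Gamma(12, 10)
obs 3: x=6 → posterior Gamma(18, 11)
obs 4: x=6 → posterior Gamma(24, 12)
obs 5: x=6 → posterior Gamma(30, 13)
obs 6: x=3 → posterior Gamma(33, 14)
obs 7: x=5 → posterior Gamma(38, 15)
obs 8: x=2 → posterior Gamma(40, 16)
obs 9: x=5 → posterior Gamma(45, 17)
obs 10: x=0 → posterior Gamma(45, 18)
obs 11: x=4 → posterior Gamma(49, 19)
obs 12: x=0 → posterior Gamma(49, 20)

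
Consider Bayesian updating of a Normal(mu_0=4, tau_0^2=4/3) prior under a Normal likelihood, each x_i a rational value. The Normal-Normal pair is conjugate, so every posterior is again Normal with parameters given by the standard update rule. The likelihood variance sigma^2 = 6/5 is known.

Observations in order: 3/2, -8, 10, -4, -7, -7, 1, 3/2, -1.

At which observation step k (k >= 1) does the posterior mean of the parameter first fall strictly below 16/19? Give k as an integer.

obs 1: x=3/2 → posterior Normal(51/19, 12/19)
obs 2: x=-8 → posterior Normal(-1, 12/29)
obs 3: x=10 → posterior Normal(71/39, 4/13)
obs 4: x=-4 → posterior Normal(31/49, 12/49)
obs 5: x=-7 → posterior Normal(-39/59, 12/59)
obs 6: x=-7 → posterior Normal(-109/69, 4/23)
obs 7: x=1 → posterior Normal(-99/79, 12/79)
obs 8: x=3/2 → posterior Normal(-84/89, 12/89)
obs 9: x=-1 → posterior Normal(-94/99, 4/33)

k = 2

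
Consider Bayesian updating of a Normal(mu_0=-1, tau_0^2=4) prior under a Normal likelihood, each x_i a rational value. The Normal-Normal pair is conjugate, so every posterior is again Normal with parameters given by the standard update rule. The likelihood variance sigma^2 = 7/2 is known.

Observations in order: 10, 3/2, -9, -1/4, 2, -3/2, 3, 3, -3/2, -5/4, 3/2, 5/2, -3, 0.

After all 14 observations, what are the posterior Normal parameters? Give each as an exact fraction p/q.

obs 1: x=10 → posterior Normal(73/15, 28/15)
obs 2: x=3/2 → posterior Normal(85/23, 28/23)
obs 3: x=-9 → posterior Normal(13/31, 28/31)
obs 4: x=-1/4 → posterior Normal(11/39, 28/39)
obs 5: x=2 → posterior Normal(27/47, 28/47)
obs 6: x=-3/2 → posterior Normal(3/11, 28/55)
obs 7: x=3 → posterior Normal(13/21, 4/9)
obs 8: x=3 → posterior Normal(63/71, 28/71)
obs 9: x=-3/2 → posterior Normal(51/79, 28/79)
obs 10: x=-5/4 → posterior Normal(41/87, 28/87)
obs 11: x=3/2 → posterior Normal(53/95, 28/95)
obs 12: x=5/2 → posterior Normal(73/103, 28/103)
obs 13: x=-3 → posterior Normal(49/111, 28/111)
obs 14: x=0 → posterior Normal(7/17, 4/17)

mu_0=7/17, tau_0^2=4/17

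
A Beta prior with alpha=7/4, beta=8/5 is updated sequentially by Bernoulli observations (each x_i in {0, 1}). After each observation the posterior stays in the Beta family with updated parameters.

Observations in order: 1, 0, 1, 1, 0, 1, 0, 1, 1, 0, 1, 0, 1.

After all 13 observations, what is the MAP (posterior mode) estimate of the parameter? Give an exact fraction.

obs 1: x=1 → posterior Beta(11/4, 8/5)
obs 2: x=0 → posterior Beta(11/4, 13/5)
obs 3: x=1 → posterior Beta(15/4, 13/5)
obs 4: x=1 → posterior Beta(19/4, 13/5)
obs 5: x=0 → posterior Beta(19/4, 18/5)
obs 6: x=1 → posterior Beta(23/4, 18/5)
obs 7: x=0 → posterior Beta(23/4, 23/5)
obs 8: x=1 → posterior Beta(27/4, 23/5)
obs 9: x=1 → posterior Beta(31/4, 23/5)
obs 10: x=0 → posterior Beta(31/4, 28/5)
obs 11: x=1 → posterior Beta(35/4, 28/5)
obs 12: x=0 → posterior Beta(35/4, 33/5)
obs 13: x=1 → posterior Beta(39/4, 33/5)

25/41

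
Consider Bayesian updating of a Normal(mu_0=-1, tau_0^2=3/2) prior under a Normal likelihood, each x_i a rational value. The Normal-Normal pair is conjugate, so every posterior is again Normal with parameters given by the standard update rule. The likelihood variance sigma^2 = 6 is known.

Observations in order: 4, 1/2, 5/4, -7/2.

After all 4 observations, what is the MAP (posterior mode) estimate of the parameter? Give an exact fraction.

-7/32

obs 1: x=4 → posterior Normal(0, 6/5)
obs 2: x=1/2 → posterior Normal(1/12, 1)
obs 3: x=5/4 → posterior Normal(1/4, 6/7)
obs 4: x=-7/2 → posterior Normal(-7/32, 3/4)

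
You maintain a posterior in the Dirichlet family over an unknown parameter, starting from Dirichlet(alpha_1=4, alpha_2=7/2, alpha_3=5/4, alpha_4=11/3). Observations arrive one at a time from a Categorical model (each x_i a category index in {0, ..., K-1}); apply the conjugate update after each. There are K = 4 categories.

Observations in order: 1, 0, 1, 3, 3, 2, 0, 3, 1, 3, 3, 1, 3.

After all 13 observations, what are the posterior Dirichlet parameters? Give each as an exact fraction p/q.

obs 1: x=1 → posterior Dirichlet(4, 9/2, 5/4, 11/3)
obs 2: x=0 → posterior Dirichlet(5, 9/2, 5/4, 11/3)
obs 3: x=1 → posterior Dirichlet(5, 11/2, 5/4, 11/3)
obs 4: x=3 → posterior Dirichlet(5, 11/2, 5/4, 14/3)
obs 5: x=3 → posterior Dirichlet(5, 11/2, 5/4, 17/3)
obs 6: x=2 → posterior Dirichlet(5, 11/2, 9/4, 17/3)
obs 7: x=0 → posterior Dirichlet(6, 11/2, 9/4, 17/3)
obs 8: x=3 → posterior Dirichlet(6, 11/2, 9/4, 20/3)
obs 9: x=1 → posterior Dirichlet(6, 13/2, 9/4, 20/3)
obs 10: x=3 → posterior Dirichlet(6, 13/2, 9/4, 23/3)
obs 11: x=3 → posterior Dirichlet(6, 13/2, 9/4, 26/3)
obs 12: x=1 → posterior Dirichlet(6, 15/2, 9/4, 26/3)
obs 13: x=3 → posterior Dirichlet(6, 15/2, 9/4, 29/3)

alpha_1=6, alpha_2=15/2, alpha_3=9/4, alpha_4=29/3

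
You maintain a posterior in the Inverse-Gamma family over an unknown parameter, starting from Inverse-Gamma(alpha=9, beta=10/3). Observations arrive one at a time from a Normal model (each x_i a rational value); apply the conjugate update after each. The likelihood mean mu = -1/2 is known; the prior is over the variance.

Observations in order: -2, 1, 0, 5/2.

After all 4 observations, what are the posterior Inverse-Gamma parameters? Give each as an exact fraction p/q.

alpha=11, beta=245/24

obs 1: x=-2 → posterior Inverse-Gamma(19/2, 107/24)
obs 2: x=1 → posterior Inverse-Gamma(10, 67/12)
obs 3: x=0 → posterior Inverse-Gamma(21/2, 137/24)
obs 4: x=5/2 → posterior Inverse-Gamma(11, 245/24)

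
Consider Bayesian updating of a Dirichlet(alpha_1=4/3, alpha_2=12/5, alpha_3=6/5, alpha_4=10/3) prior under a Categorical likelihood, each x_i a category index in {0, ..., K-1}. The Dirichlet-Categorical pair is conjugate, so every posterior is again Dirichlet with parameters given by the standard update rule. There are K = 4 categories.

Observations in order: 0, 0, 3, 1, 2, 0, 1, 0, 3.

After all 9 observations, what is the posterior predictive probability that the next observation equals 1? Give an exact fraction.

66/259

obs 1: x=0 → posterior Dirichlet(7/3, 12/5, 6/5, 10/3)
obs 2: x=0 → posterior Dirichlet(10/3, 12/5, 6/5, 10/3)
obs 3: x=3 → posterior Dirichlet(10/3, 12/5, 6/5, 13/3)
obs 4: x=1 → posterior Dirichlet(10/3, 17/5, 6/5, 13/3)
obs 5: x=2 → posterior Dirichlet(10/3, 17/5, 11/5, 13/3)
obs 6: x=0 → posterior Dirichlet(13/3, 17/5, 11/5, 13/3)
obs 7: x=1 → posterior Dirichlet(13/3, 22/5, 11/5, 13/3)
obs 8: x=0 → posterior Dirichlet(16/3, 22/5, 11/5, 13/3)
obs 9: x=3 → posterior Dirichlet(16/3, 22/5, 11/5, 16/3)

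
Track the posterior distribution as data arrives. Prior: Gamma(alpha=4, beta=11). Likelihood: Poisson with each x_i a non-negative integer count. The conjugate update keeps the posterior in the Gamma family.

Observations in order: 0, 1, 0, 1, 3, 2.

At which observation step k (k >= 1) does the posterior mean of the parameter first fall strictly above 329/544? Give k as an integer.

k = 6

obs 1: x=0 → posterior Gamma(4, 12)
obs 2: x=1 → posterior Gamma(5, 13)
obs 3: x=0 → posterior Gamma(5, 14)
obs 4: x=1 → posterior Gamma(6, 15)
obs 5: x=3 → posterior Gamma(9, 16)
obs 6: x=2 → posterior Gamma(11, 17)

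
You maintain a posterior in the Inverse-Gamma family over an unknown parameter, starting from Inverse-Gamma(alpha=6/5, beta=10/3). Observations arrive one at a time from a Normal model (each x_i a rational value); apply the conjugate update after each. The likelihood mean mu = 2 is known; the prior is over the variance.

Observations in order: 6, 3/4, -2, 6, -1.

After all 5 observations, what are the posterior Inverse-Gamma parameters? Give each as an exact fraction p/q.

obs 1: x=6 → posterior Inverse-Gamma(17/10, 34/3)
obs 2: x=3/4 → posterior Inverse-Gamma(11/5, 1163/96)
obs 3: x=-2 → posterior Inverse-Gamma(27/10, 1931/96)
obs 4: x=6 → posterior Inverse-Gamma(16/5, 2699/96)
obs 5: x=-1 → posterior Inverse-Gamma(37/10, 3131/96)

alpha=37/10, beta=3131/96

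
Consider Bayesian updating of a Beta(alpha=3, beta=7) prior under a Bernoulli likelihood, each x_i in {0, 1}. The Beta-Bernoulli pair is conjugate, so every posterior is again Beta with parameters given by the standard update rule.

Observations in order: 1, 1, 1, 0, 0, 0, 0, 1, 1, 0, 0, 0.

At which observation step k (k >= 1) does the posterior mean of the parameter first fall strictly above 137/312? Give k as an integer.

k = 3

obs 1: x=1 → posterior Beta(4, 7)
obs 2: x=1 → posterior Beta(5, 7)
obs 3: x=1 → posterior Beta(6, 7)
obs 4: x=0 → posterior Beta(6, 8)
obs 5: x=0 → posterior Beta(6, 9)
obs 6: x=0 → posterior Beta(6, 10)
obs 7: x=0 → posterior Beta(6, 11)
obs 8: x=1 → posterior Beta(7, 11)
obs 9: x=1 → posterior Beta(8, 11)
obs 10: x=0 → posterior Beta(8, 12)
obs 11: x=0 → posterior Beta(8, 13)
obs 12: x=0 → posterior Beta(8, 14)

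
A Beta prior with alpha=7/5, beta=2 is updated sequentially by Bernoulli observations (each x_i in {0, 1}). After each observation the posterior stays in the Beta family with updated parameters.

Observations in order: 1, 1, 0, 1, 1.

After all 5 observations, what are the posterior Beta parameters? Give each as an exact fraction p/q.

obs 1: x=1 → posterior Beta(12/5, 2)
obs 2: x=1 → posterior Beta(17/5, 2)
obs 3: x=0 → posterior Beta(17/5, 3)
obs 4: x=1 → posterior Beta(22/5, 3)
obs 5: x=1 → posterior Beta(27/5, 3)

alpha=27/5, beta=3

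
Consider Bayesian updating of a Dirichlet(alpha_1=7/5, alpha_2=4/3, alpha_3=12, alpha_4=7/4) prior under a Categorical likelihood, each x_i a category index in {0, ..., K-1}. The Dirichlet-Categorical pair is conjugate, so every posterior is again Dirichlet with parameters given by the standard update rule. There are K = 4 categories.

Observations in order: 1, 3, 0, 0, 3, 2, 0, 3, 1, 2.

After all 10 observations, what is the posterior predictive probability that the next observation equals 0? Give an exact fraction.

264/1589

obs 1: x=1 → posterior Dirichlet(7/5, 7/3, 12, 7/4)
obs 2: x=3 → posterior Dirichlet(7/5, 7/3, 12, 11/4)
obs 3: x=0 → posterior Dirichlet(12/5, 7/3, 12, 11/4)
obs 4: x=0 → posterior Dirichlet(17/5, 7/3, 12, 11/4)
obs 5: x=3 → posterior Dirichlet(17/5, 7/3, 12, 15/4)
obs 6: x=2 → posterior Dirichlet(17/5, 7/3, 13, 15/4)
obs 7: x=0 → posterior Dirichlet(22/5, 7/3, 13, 15/4)
obs 8: x=3 → posterior Dirichlet(22/5, 7/3, 13, 19/4)
obs 9: x=1 → posterior Dirichlet(22/5, 10/3, 13, 19/4)
obs 10: x=2 → posterior Dirichlet(22/5, 10/3, 14, 19/4)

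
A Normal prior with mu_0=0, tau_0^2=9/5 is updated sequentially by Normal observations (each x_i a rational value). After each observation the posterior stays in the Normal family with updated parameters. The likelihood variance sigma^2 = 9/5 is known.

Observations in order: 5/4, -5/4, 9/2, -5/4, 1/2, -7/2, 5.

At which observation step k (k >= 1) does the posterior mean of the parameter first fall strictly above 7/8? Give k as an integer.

obs 1: x=5/4 → posterior Normal(5/8, 9/10)
obs 2: x=-5/4 → posterior Normal(0, 3/5)
obs 3: x=9/2 → posterior Normal(9/8, 9/20)
obs 4: x=-5/4 → posterior Normal(13/20, 9/25)
obs 5: x=1/2 → posterior Normal(5/8, 3/10)
obs 6: x=-7/2 → posterior Normal(1/28, 9/35)
obs 7: x=5 → posterior Normal(21/32, 9/40)

k = 3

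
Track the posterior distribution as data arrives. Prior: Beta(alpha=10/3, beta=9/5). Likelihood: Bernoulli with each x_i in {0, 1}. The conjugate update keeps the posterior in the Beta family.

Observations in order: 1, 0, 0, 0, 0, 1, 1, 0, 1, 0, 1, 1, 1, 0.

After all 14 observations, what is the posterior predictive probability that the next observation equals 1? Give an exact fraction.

155/287

obs 1: x=1 → posterior Beta(13/3, 9/5)
obs 2: x=0 → posterior Beta(13/3, 14/5)
obs 3: x=0 → posterior Beta(13/3, 19/5)
obs 4: x=0 → posterior Beta(13/3, 24/5)
obs 5: x=0 → posterior Beta(13/3, 29/5)
obs 6: x=1 → posterior Beta(16/3, 29/5)
obs 7: x=1 → posterior Beta(19/3, 29/5)
obs 8: x=0 → posterior Beta(19/3, 34/5)
obs 9: x=1 → posterior Beta(22/3, 34/5)
obs 10: x=0 → posterior Beta(22/3, 39/5)
obs 11: x=1 → posterior Beta(25/3, 39/5)
obs 12: x=1 → posterior Beta(28/3, 39/5)
obs 13: x=1 → posterior Beta(31/3, 39/5)
obs 14: x=0 → posterior Beta(31/3, 44/5)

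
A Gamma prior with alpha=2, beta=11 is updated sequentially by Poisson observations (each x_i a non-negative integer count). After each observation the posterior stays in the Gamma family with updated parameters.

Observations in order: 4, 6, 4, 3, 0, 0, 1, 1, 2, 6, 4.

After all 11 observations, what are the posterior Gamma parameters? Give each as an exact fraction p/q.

alpha=33, beta=22

obs 1: x=4 → posterior Gamma(6, 12)
obs 2: x=6 → posterior Gamma(12, 13)
obs 3: x=4 → posterior Gamma(16, 14)
obs 4: x=3 → posterior Gamma(19, 15)
obs 5: x=0 → posterior Gamma(19, 16)
obs 6: x=0 → posterior Gamma(19, 17)
obs 7: x=1 → posterior Gamma(20, 18)
obs 8: x=1 → posterior Gamma(21, 19)
obs 9: x=2 → posterior Gamma(23, 20)
obs 10: x=6 → posterior Gamma(29, 21)
obs 11: x=4 → posterior Gamma(33, 22)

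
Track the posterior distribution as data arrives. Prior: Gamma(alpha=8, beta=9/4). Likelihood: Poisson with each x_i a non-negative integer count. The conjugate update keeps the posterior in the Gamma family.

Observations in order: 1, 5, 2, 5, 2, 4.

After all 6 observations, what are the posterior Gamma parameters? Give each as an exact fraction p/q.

alpha=27, beta=33/4

obs 1: x=1 → posterior Gamma(9, 13/4)
obs 2: x=5 → posterior Gamma(14, 17/4)
obs 3: x=2 → posterior Gamma(16, 21/4)
obs 4: x=5 → posterior Gamma(21, 25/4)
obs 5: x=2 → posterior Gamma(23, 29/4)
obs 6: x=4 → posterior Gamma(27, 33/4)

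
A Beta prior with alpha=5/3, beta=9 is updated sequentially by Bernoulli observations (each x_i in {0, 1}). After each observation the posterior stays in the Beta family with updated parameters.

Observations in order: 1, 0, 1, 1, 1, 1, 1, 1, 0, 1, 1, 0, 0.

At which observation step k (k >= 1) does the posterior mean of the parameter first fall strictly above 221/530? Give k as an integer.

k = 7

obs 1: x=1 → posterior Beta(8/3, 9)
obs 2: x=0 → posterior Beta(8/3, 10)
obs 3: x=1 → posterior Beta(11/3, 10)
obs 4: x=1 → posterior Beta(14/3, 10)
obs 5: x=1 → posterior Beta(17/3, 10)
obs 6: x=1 → posterior Beta(20/3, 10)
obs 7: x=1 → posterior Beta(23/3, 10)
obs 8: x=1 → posterior Beta(26/3, 10)
obs 9: x=0 → posterior Beta(26/3, 11)
obs 10: x=1 → posterior Beta(29/3, 11)
obs 11: x=1 → posterior Beta(32/3, 11)
obs 12: x=0 → posterior Beta(32/3, 12)
obs 13: x=0 → posterior Beta(32/3, 13)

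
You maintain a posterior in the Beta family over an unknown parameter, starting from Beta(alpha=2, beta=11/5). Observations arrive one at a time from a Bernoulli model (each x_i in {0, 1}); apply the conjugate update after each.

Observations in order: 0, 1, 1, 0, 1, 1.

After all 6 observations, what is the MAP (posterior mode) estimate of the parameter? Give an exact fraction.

25/41

obs 1: x=0 → posterior Beta(2, 16/5)
obs 2: x=1 → posterior Beta(3, 16/5)
obs 3: x=1 → posterior Beta(4, 16/5)
obs 4: x=0 → posterior Beta(4, 21/5)
obs 5: x=1 → posterior Beta(5, 21/5)
obs 6: x=1 → posterior Beta(6, 21/5)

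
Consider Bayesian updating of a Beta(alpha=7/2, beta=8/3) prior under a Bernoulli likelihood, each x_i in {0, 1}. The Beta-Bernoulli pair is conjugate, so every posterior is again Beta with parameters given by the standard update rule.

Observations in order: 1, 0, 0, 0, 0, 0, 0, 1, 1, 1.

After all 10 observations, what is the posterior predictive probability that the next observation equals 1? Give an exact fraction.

obs 1: x=1 → posterior Beta(9/2, 8/3)
obs 2: x=0 → posterior Beta(9/2, 11/3)
obs 3: x=0 → posterior Beta(9/2, 14/3)
obs 4: x=0 → posterior Beta(9/2, 17/3)
obs 5: x=0 → posterior Beta(9/2, 20/3)
obs 6: x=0 → posterior Beta(9/2, 23/3)
obs 7: x=0 → posterior Beta(9/2, 26/3)
obs 8: x=1 → posterior Beta(11/2, 26/3)
obs 9: x=1 → posterior Beta(13/2, 26/3)
obs 10: x=1 → posterior Beta(15/2, 26/3)

45/97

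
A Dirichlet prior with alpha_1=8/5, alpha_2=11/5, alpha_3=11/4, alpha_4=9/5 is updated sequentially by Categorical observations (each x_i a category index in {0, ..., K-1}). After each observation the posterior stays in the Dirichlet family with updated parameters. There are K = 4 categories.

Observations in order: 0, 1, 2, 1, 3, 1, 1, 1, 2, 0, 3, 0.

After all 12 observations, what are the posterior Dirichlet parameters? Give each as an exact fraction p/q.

obs 1: x=0 → posterior Dirichlet(13/5, 11/5, 11/4, 9/5)
obs 2: x=1 → posterior Dirichlet(13/5, 16/5, 11/4, 9/5)
obs 3: x=2 → posterior Dirichlet(13/5, 16/5, 15/4, 9/5)
obs 4: x=1 → posterior Dirichlet(13/5, 21/5, 15/4, 9/5)
obs 5: x=3 → posterior Dirichlet(13/5, 21/5, 15/4, 14/5)
obs 6: x=1 → posterior Dirichlet(13/5, 26/5, 15/4, 14/5)
obs 7: x=1 → posterior Dirichlet(13/5, 31/5, 15/4, 14/5)
obs 8: x=1 → posterior Dirichlet(13/5, 36/5, 15/4, 14/5)
obs 9: x=2 → posterior Dirichlet(13/5, 36/5, 19/4, 14/5)
obs 10: x=0 → posterior Dirichlet(18/5, 36/5, 19/4, 14/5)
obs 11: x=3 → posterior Dirichlet(18/5, 36/5, 19/4, 19/5)
obs 12: x=0 → posterior Dirichlet(23/5, 36/5, 19/4, 19/5)

alpha_1=23/5, alpha_2=36/5, alpha_3=19/4, alpha_4=19/5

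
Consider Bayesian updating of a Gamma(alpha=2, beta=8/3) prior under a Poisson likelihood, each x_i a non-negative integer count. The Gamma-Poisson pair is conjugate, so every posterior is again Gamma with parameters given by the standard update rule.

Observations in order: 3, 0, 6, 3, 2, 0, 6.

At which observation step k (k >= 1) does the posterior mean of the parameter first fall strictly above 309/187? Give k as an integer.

obs 1: x=3 → posterior Gamma(5, 11/3)
obs 2: x=0 → posterior Gamma(5, 14/3)
obs 3: x=6 → posterior Gamma(11, 17/3)
obs 4: x=3 → posterior Gamma(14, 20/3)
obs 5: x=2 → posterior Gamma(16, 23/3)
obs 6: x=0 → posterior Gamma(16, 26/3)
obs 7: x=6 → posterior Gamma(22, 29/3)

k = 3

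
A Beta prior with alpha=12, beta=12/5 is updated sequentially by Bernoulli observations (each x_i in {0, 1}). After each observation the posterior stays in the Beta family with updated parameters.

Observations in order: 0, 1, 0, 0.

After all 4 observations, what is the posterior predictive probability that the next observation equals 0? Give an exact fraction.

27/92

obs 1: x=0 → posterior Beta(12, 17/5)
obs 2: x=1 → posterior Beta(13, 17/5)
obs 3: x=0 → posterior Beta(13, 22/5)
obs 4: x=0 → posterior Beta(13, 27/5)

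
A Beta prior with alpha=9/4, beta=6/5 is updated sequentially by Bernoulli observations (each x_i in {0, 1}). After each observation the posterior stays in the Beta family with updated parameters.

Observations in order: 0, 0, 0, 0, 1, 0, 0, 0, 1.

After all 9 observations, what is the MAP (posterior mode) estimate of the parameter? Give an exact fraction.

obs 1: x=0 → posterior Beta(9/4, 11/5)
obs 2: x=0 → posterior Beta(9/4, 16/5)
obs 3: x=0 → posterior Beta(9/4, 21/5)
obs 4: x=0 → posterior Beta(9/4, 26/5)
obs 5: x=1 → posterior Beta(13/4, 26/5)
obs 6: x=0 → posterior Beta(13/4, 31/5)
obs 7: x=0 → posterior Beta(13/4, 36/5)
obs 8: x=0 → posterior Beta(13/4, 41/5)
obs 9: x=1 → posterior Beta(17/4, 41/5)

65/209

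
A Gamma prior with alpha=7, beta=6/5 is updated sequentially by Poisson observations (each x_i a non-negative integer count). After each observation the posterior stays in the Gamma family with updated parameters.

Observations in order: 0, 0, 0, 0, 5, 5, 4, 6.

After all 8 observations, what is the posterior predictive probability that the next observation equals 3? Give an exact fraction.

obs 1: x=0 → posterior Gamma(7, 11/5)
obs 2: x=0 → posterior Gamma(7, 16/5)
obs 3: x=0 → posterior Gamma(7, 21/5)
obs 4: x=0 → posterior Gamma(7, 26/5)
obs 5: x=5 → posterior Gamma(12, 31/5)
obs 6: x=5 → posterior Gamma(17, 36/5)
obs 7: x=4 → posterior Gamma(21, 41/5)
obs 8: x=6 → posterior Gamma(27, 46/5)

39801322420948880931927862997061431550134976512000/187440214896300782248461670678830463887389087759889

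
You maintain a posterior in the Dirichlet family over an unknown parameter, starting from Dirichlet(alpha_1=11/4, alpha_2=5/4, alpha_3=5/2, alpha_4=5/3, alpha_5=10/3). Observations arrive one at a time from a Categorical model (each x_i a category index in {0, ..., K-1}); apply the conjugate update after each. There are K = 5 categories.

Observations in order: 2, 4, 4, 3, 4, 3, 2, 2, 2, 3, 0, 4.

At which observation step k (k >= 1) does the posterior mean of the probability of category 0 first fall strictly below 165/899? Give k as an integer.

obs 1: x=2 → posterior Dirichlet(11/4, 5/4, 7/2, 5/3, 10/3)
obs 2: x=4 → posterior Dirichlet(11/4, 5/4, 7/2, 5/3, 13/3)
obs 3: x=4 → posterior Dirichlet(11/4, 5/4, 7/2, 5/3, 16/3)
obs 4: x=3 → posterior Dirichlet(11/4, 5/4, 7/2, 8/3, 16/3)
obs 5: x=4 → posterior Dirichlet(11/4, 5/4, 7/2, 8/3, 19/3)
obs 6: x=3 → posterior Dirichlet(11/4, 5/4, 7/2, 11/3, 19/3)
obs 7: x=2 → posterior Dirichlet(11/4, 5/4, 9/2, 11/3, 19/3)
obs 8: x=2 → posterior Dirichlet(11/4, 5/4, 11/2, 11/3, 19/3)
obs 9: x=2 → posterior Dirichlet(11/4, 5/4, 13/2, 11/3, 19/3)
obs 10: x=3 → posterior Dirichlet(11/4, 5/4, 13/2, 14/3, 19/3)
obs 11: x=0 → posterior Dirichlet(15/4, 5/4, 13/2, 14/3, 19/3)
obs 12: x=4 → posterior Dirichlet(15/4, 5/4, 13/2, 14/3, 22/3)

k = 4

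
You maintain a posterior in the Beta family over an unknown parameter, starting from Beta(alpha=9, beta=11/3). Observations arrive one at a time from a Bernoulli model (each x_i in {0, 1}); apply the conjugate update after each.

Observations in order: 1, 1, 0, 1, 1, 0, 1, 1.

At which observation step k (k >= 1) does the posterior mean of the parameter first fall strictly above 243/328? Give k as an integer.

k = 2

obs 1: x=1 → posterior Beta(10, 11/3)
obs 2: x=1 → posterior Beta(11, 11/3)
obs 3: x=0 → posterior Beta(11, 14/3)
obs 4: x=1 → posterior Beta(12, 14/3)
obs 5: x=1 → posterior Beta(13, 14/3)
obs 6: x=0 → posterior Beta(13, 17/3)
obs 7: x=1 → posterior Beta(14, 17/3)
obs 8: x=1 → posterior Beta(15, 17/3)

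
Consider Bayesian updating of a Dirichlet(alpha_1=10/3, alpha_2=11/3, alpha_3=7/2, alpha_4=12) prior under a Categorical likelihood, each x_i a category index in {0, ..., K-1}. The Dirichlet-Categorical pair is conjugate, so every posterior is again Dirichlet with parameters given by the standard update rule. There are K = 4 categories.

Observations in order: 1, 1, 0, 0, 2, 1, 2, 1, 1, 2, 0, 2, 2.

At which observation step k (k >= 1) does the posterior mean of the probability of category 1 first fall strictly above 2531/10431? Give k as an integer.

k = 8

obs 1: x=1 → posterior Dirichlet(10/3, 14/3, 7/2, 12)
obs 2: x=1 → posterior Dirichlet(10/3, 17/3, 7/2, 12)
obs 3: x=0 → posterior Dirichlet(13/3, 17/3, 7/2, 12)
obs 4: x=0 → posterior Dirichlet(16/3, 17/3, 7/2, 12)
obs 5: x=2 → posterior Dirichlet(16/3, 17/3, 9/2, 12)
obs 6: x=1 → posterior Dirichlet(16/3, 20/3, 9/2, 12)
obs 7: x=2 → posterior Dirichlet(16/3, 20/3, 11/2, 12)
obs 8: x=1 → posterior Dirichlet(16/3, 23/3, 11/2, 12)
obs 9: x=1 → posterior Dirichlet(16/3, 26/3, 11/2, 12)
obs 10: x=2 → posterior Dirichlet(16/3, 26/3, 13/2, 12)
obs 11: x=0 → posterior Dirichlet(19/3, 26/3, 13/2, 12)
obs 12: x=2 → posterior Dirichlet(19/3, 26/3, 15/2, 12)
obs 13: x=2 → posterior Dirichlet(19/3, 26/3, 17/2, 12)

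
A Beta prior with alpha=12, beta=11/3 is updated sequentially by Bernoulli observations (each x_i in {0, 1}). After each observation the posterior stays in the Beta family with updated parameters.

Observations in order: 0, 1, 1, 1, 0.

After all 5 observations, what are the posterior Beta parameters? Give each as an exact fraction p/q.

obs 1: x=0 → posterior Beta(12, 14/3)
obs 2: x=1 → posterior Beta(13, 14/3)
obs 3: x=1 → posterior Beta(14, 14/3)
obs 4: x=1 → posterior Beta(15, 14/3)
obs 5: x=0 → posterior Beta(15, 17/3)

alpha=15, beta=17/3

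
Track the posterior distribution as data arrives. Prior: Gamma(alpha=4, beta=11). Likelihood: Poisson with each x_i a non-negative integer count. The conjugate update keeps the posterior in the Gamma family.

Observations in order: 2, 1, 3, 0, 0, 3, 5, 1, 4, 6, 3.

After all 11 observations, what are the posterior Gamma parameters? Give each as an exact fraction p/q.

obs 1: x=2 → posterior Gamma(6, 12)
obs 2: x=1 → posterior Gamma(7, 13)
obs 3: x=3 → posterior Gamma(10, 14)
obs 4: x=0 → posterior Gamma(10, 15)
obs 5: x=0 → posterior Gamma(10, 16)
obs 6: x=3 → posterior Gamma(13, 17)
obs 7: x=5 → posterior Gamma(18, 18)
obs 8: x=1 → posterior Gamma(19, 19)
obs 9: x=4 → posterior Gamma(23, 20)
obs 10: x=6 → posterior Gamma(29, 21)
obs 11: x=3 → posterior Gamma(32, 22)

alpha=32, beta=22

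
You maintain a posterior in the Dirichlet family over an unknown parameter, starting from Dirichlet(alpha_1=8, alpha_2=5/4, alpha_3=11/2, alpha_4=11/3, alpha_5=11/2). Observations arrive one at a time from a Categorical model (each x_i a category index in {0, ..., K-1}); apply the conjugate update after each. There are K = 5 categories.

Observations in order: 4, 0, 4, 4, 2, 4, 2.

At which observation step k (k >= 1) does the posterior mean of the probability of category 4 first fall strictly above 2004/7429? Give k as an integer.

k = 3

obs 1: x=4 → posterior Dirichlet(8, 5/4, 11/2, 11/3, 13/2)
obs 2: x=0 → posterior Dirichlet(9, 5/4, 11/2, 11/3, 13/2)
obs 3: x=4 → posterior Dirichlet(9, 5/4, 11/2, 11/3, 15/2)
obs 4: x=4 → posterior Dirichlet(9, 5/4, 11/2, 11/3, 17/2)
obs 5: x=2 → posterior Dirichlet(9, 5/4, 13/2, 11/3, 17/2)
obs 6: x=4 → posterior Dirichlet(9, 5/4, 13/2, 11/3, 19/2)
obs 7: x=2 → posterior Dirichlet(9, 5/4, 15/2, 11/3, 19/2)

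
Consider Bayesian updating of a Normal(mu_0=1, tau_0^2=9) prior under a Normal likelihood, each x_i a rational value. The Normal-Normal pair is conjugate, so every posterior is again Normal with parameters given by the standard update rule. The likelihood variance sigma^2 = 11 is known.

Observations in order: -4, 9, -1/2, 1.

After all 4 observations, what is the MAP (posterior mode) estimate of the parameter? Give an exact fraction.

obs 1: x=-4 → posterior Normal(-5/4, 99/20)
obs 2: x=9 → posterior Normal(56/29, 99/29)
obs 3: x=-1/2 → posterior Normal(103/76, 99/38)
obs 4: x=1 → posterior Normal(121/94, 99/47)

121/94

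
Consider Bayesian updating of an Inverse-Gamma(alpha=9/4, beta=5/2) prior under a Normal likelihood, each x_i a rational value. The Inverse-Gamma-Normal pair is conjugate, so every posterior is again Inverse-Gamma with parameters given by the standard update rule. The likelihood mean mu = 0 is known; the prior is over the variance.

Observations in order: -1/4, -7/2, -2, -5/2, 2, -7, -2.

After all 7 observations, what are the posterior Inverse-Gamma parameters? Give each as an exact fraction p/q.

alpha=23/4, beta=1353/32

obs 1: x=-1/4 → posterior Inverse-Gamma(11/4, 81/32)
obs 2: x=-7/2 → posterior Inverse-Gamma(13/4, 277/32)
obs 3: x=-2 → posterior Inverse-Gamma(15/4, 341/32)
obs 4: x=-5/2 → posterior Inverse-Gamma(17/4, 441/32)
obs 5: x=2 → posterior Inverse-Gamma(19/4, 505/32)
obs 6: x=-7 → posterior Inverse-Gamma(21/4, 1289/32)
obs 7: x=-2 → posterior Inverse-Gamma(23/4, 1353/32)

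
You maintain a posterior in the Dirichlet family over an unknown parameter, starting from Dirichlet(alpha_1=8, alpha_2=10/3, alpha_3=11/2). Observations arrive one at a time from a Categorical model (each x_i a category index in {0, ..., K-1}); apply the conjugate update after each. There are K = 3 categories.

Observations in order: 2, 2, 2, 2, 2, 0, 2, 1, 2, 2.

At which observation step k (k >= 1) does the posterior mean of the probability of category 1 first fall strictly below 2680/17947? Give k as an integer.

k = 6

obs 1: x=2 → posterior Dirichlet(8, 10/3, 13/2)
obs 2: x=2 → posterior Dirichlet(8, 10/3, 15/2)
obs 3: x=2 → posterior Dirichlet(8, 10/3, 17/2)
obs 4: x=2 → posterior Dirichlet(8, 10/3, 19/2)
obs 5: x=2 → posterior Dirichlet(8, 10/3, 21/2)
obs 6: x=0 → posterior Dirichlet(9, 10/3, 21/2)
obs 7: x=2 → posterior Dirichlet(9, 10/3, 23/2)
obs 8: x=1 → posterior Dirichlet(9, 13/3, 23/2)
obs 9: x=2 → posterior Dirichlet(9, 13/3, 25/2)
obs 10: x=2 → posterior Dirichlet(9, 13/3, 27/2)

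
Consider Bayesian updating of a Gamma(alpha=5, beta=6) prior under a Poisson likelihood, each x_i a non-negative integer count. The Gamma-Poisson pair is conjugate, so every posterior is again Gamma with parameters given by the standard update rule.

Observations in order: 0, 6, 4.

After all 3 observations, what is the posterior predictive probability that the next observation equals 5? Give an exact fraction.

598525520999144643/25000000000000000000

obs 1: x=0 → posterior Gamma(5, 7)
obs 2: x=6 → posterior Gamma(11, 8)
obs 3: x=4 → posterior Gamma(15, 9)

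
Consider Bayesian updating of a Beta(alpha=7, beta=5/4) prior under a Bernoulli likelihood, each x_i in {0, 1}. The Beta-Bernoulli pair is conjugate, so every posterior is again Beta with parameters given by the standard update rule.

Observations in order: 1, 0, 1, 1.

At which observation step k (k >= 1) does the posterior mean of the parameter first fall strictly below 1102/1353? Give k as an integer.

obs 1: x=1 → posterior Beta(8, 5/4)
obs 2: x=0 → posterior Beta(8, 9/4)
obs 3: x=1 → posterior Beta(9, 9/4)
obs 4: x=1 → posterior Beta(10, 9/4)

k = 2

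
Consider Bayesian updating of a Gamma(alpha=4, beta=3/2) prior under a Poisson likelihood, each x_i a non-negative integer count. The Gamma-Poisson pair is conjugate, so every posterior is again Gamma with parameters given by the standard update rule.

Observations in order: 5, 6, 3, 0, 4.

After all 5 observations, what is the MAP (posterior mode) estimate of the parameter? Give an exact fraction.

42/13

obs 1: x=5 → posterior Gamma(9, 5/2)
obs 2: x=6 → posterior Gamma(15, 7/2)
obs 3: x=3 → posterior Gamma(18, 9/2)
obs 4: x=0 → posterior Gamma(18, 11/2)
obs 5: x=4 → posterior Gamma(22, 13/2)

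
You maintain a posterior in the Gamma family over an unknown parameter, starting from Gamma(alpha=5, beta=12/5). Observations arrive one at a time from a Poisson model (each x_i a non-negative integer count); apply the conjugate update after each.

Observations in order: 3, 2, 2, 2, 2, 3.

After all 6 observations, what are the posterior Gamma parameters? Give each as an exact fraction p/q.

obs 1: x=3 → posterior Gamma(8, 17/5)
obs 2: x=2 → posterior Gamma(10, 22/5)
obs 3: x=2 → posterior Gamma(12, 27/5)
obs 4: x=2 → posterior Gamma(14, 32/5)
obs 5: x=2 → posterior Gamma(16, 37/5)
obs 6: x=3 → posterior Gamma(19, 42/5)

alpha=19, beta=42/5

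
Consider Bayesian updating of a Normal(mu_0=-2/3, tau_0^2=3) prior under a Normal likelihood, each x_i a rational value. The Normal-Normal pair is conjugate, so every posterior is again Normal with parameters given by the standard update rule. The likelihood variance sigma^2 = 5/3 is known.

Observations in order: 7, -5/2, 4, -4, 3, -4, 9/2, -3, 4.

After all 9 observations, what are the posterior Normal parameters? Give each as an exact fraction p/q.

mu_0=233/258, tau_0^2=15/86

obs 1: x=7 → posterior Normal(179/42, 15/14)
obs 2: x=-5/2 → posterior Normal(223/138, 15/23)
obs 3: x=4 → posterior Normal(439/192, 15/32)
obs 4: x=-4 → posterior Normal(223/246, 15/41)
obs 5: x=3 → posterior Normal(77/60, 3/10)
obs 6: x=-4 → posterior Normal(169/354, 15/59)
obs 7: x=9/2 → posterior Normal(103/102, 15/68)
obs 8: x=-3 → posterior Normal(125/231, 15/77)
obs 9: x=4 → posterior Normal(233/258, 15/86)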